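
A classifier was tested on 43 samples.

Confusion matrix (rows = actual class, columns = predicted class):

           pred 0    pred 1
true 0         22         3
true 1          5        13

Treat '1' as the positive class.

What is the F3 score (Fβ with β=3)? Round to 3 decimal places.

Fβ = (1+β²)·TP / ((1+β²)·TP + β²·FN + FP), with β²=9
= 10·13 / (10·13 + 9·5 + 3) = 0.730

0.730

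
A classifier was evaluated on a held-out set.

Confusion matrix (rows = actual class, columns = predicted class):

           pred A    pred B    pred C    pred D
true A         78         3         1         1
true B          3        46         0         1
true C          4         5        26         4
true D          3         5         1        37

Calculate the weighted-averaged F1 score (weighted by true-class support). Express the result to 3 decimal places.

0.855

Per-class F1 score (2·TP/(2·TP+FP+FN)):
  A: TP=78, FP=3+4+3=10, FN=3+1+1=5 → 156/171 = 0.9123
  B: TP=46, FP=3+5+5=13, FN=3+0+1=4 → 92/109 = 0.8440
  C: TP=26, FP=1+0+1=2, FN=4+5+4=13 → 52/67 = 0.7761
  D: TP=37, FP=1+1+4=6, FN=3+5+1=9 → 74/89 = 0.8315
Weighted-F1 score = Σ (supportᵢ/N)·F1 scoreᵢ with N=218: (83/218)·0.9123 + (50/218)·0.8440 + (39/218)·0.7761 + (46/218)·0.8315 = 0.855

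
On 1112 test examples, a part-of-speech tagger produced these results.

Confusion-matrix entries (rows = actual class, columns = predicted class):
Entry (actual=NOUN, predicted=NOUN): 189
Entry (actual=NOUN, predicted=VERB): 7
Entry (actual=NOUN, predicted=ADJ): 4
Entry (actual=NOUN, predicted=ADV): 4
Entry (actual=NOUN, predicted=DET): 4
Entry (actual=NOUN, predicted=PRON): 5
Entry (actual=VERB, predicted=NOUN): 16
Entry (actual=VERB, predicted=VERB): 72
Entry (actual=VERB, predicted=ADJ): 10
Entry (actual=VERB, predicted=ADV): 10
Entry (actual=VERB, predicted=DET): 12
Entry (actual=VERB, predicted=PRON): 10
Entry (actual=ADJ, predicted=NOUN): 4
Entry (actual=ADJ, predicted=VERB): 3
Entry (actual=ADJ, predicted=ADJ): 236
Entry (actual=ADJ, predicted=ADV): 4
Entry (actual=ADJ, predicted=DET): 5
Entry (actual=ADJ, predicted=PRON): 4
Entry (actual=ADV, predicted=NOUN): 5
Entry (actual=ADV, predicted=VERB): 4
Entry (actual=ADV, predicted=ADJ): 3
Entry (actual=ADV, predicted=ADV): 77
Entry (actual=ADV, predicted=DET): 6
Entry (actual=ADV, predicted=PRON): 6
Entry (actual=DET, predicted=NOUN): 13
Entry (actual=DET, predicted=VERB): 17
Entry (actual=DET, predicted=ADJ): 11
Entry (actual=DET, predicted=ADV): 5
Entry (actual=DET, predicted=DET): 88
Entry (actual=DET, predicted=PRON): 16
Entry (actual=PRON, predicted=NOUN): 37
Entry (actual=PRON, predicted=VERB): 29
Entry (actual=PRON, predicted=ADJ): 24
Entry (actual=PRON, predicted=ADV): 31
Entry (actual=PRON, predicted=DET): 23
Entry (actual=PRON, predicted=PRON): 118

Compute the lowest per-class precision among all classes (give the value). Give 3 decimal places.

Per-class precision (TP/(TP+FP)):
  NOUN: TP=189, FP=16+4+5+13+37=75 → 189/264 = 0.7159
  VERB: TP=72, FP=7+3+4+17+29=60 → 72/132 = 0.5455
  ADJ: TP=236, FP=4+10+3+11+24=52 → 236/288 = 0.8194
  ADV: TP=77, FP=4+10+4+5+31=54 → 77/131 = 0.5878
  DET: TP=88, FP=4+12+5+6+23=50 → 88/138 = 0.6377
  PRON: TP=118, FP=5+10+4+6+16=41 → 118/159 = 0.7421
Lowest is class 'VERB' with precision = 0.545.

0.545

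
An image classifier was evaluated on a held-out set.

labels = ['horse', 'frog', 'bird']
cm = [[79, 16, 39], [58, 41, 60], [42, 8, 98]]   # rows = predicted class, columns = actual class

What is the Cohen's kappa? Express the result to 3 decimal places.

Observed agreement pₒ = trace/N = 218/441 = 0.4943
Expected agreement pₑ = Σ (rowᵢ·colᵢ)/N² = (179·134 + 65·159 + 197·148)/441² = 0.3264
κ = (pₒ − pₑ)/(1 − pₑ) = (0.4943 − 0.3264)/(1 − 0.3264) = 0.249

0.249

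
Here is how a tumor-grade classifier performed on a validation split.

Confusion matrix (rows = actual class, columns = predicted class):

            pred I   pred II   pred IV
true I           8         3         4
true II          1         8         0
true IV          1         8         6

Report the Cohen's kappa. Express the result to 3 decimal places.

0.369

Observed agreement pₒ = trace/N = 22/39 = 0.5641
Expected agreement pₑ = Σ (rowᵢ·colᵢ)/N² = (15·10 + 9·19 + 15·10)/39² = 0.3097
κ = (pₒ − pₑ)/(1 − pₑ) = (0.5641 − 0.3097)/(1 − 0.3097) = 0.369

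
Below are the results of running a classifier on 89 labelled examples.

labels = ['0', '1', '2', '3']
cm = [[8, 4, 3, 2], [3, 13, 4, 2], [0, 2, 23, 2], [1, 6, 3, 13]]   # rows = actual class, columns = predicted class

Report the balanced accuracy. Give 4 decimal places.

Balanced accuracy = mean of per-class recall.
  0: recall = 8/17 = 0.47059
  1: recall = 13/22 = 0.59091
  2: recall = 23/27 = 0.85185
  3: recall = 13/23 = 0.56522
Mean = (0.47059 + 0.59091 + 0.85185 + 0.56522) / 4 = 0.6196

0.6196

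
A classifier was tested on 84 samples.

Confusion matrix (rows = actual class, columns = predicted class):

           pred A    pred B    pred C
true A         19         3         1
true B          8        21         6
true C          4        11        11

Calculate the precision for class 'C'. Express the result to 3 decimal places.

Take TP from the diagonal, FP from the rest of the 'C' prediction marginal, FN from the rest of the 'C' actual marginal.
precision = TP/(TP+FP).
C: TP=11, FP=1+6=7 → 11/18 = 0.6111

0.611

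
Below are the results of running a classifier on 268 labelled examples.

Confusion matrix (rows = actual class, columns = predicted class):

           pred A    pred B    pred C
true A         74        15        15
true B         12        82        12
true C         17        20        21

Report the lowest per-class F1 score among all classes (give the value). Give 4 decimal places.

0.3962

Per-class F1 score (2·TP/(2·TP+FP+FN)):
  A: TP=74, FP=12+17=29, FN=15+15=30 → 148/207 = 0.71498
  B: TP=82, FP=15+20=35, FN=12+12=24 → 164/223 = 0.73543
  C: TP=21, FP=15+12=27, FN=17+20=37 → 42/106 = 0.39623
Lowest is class 'C' with F1 score = 0.3962.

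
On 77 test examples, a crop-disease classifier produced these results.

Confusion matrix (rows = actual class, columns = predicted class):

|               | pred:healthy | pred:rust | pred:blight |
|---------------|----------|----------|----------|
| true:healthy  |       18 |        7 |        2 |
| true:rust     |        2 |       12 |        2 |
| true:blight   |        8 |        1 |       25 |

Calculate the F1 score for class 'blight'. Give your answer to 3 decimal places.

One-vs-rest for 'blight': TP = diagonal; FP = other classes predicted 'blight'; FN = 'blight' predicted as other.
F1 score = 2·TP/(2·TP+FP+FN).
blight: TP=25, FP=2+2=4, FN=8+1=9 → 50/63 = 0.7937

0.794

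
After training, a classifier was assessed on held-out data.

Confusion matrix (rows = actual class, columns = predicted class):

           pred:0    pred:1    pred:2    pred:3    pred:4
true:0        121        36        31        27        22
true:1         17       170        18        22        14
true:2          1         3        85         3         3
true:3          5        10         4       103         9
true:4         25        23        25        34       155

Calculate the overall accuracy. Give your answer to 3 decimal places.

Accuracy = trace / total = (121+170+85+103+155=634) / 966 = 634/966 = 0.656

0.656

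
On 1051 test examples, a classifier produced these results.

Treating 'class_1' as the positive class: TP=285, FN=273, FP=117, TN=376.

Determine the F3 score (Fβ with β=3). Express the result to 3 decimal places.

Fβ = (1+β²)·TP / ((1+β²)·TP + β²·FN + FP), with β²=9
= 10·285 / (10·285 + 9·273 + 117) = 0.525

0.525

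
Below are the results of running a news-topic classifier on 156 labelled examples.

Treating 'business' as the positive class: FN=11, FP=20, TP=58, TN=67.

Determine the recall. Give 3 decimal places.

Recall = TP/(TP+FN) = 58/(58+11) = 58/69 = 0.841

0.841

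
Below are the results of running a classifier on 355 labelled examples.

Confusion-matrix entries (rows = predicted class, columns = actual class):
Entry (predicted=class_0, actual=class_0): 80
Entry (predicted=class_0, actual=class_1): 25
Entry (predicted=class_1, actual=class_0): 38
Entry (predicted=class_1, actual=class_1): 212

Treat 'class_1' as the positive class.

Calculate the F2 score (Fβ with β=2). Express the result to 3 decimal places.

0.885

Fβ = (1+β²)·TP / ((1+β²)·TP + β²·FN + FP), with β²=4
= 5·212 / (5·212 + 4·25 + 38) = 0.885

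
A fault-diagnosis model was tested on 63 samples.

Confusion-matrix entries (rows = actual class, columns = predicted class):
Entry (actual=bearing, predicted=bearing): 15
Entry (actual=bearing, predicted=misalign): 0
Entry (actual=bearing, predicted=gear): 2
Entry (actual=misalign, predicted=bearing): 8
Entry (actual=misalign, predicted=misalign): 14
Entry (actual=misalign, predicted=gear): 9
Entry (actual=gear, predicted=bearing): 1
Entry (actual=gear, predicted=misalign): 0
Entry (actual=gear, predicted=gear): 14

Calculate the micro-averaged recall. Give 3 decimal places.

0.683

Micro-averaging pools counts across classes: ΣTP=43, ΣFP=20, ΣFN=20.
Micro-recall = TP/(TP+FN) on pooled counts = 0.683 (equals overall accuracy in single-label multiclass).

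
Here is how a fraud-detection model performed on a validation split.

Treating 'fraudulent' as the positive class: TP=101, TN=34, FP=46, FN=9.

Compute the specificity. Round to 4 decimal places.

0.4250

Specificity = TN/(TN+FP) = 34/(34+46) = 0.4250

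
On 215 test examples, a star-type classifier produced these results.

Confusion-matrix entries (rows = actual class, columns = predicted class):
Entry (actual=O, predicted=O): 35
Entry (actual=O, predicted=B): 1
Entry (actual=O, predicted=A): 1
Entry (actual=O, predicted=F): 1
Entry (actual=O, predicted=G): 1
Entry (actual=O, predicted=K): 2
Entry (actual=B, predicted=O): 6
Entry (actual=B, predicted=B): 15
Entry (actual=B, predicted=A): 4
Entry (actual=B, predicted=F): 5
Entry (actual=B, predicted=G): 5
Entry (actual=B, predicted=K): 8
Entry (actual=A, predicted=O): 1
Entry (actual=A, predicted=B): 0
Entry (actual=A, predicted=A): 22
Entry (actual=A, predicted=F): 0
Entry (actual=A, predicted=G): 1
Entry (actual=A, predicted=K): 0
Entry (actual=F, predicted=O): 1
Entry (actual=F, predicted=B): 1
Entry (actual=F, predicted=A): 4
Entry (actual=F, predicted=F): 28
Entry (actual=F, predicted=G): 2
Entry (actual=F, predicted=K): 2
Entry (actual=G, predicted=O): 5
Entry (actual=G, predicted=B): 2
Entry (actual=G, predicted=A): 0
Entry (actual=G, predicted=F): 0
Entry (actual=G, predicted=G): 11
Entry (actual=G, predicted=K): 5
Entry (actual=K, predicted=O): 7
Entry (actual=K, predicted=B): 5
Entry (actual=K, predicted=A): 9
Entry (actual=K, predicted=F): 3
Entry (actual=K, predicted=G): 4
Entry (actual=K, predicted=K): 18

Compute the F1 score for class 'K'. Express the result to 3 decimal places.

One-vs-rest for 'K': TP = diagonal; FP = other classes predicted 'K'; FN = 'K' predicted as other.
F1 score = 2·TP/(2·TP+FP+FN).
K: TP=18, FP=2+8+0+2+5=17, FN=7+5+9+3+4=28 → 36/81 = 0.4444

0.444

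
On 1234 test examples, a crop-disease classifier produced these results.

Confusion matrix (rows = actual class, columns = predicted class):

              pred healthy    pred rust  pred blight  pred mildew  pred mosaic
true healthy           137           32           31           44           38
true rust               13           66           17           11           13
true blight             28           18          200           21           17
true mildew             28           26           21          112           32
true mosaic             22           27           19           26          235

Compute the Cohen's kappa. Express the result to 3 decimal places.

0.502

Observed agreement pₒ = trace/N = 750/1234 = 0.6078
Expected agreement pₑ = Σ (rowᵢ·colᵢ)/N² = (282·228 + 120·169 + 284·288 + 219·214 + 329·335)/1234² = 0.2124
κ = (pₒ − pₑ)/(1 − pₑ) = (0.6078 − 0.2124)/(1 − 0.2124) = 0.502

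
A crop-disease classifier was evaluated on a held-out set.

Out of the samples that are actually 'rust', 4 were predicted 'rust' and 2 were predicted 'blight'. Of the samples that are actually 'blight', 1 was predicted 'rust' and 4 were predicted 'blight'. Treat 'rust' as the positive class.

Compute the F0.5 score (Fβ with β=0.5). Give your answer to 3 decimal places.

Fβ = (1+β²)·TP / ((1+β²)·TP + β²·FN + FP), with β²=1/4
= 1.25·4 / (1.25·4 + 0.25·2 + 1) = 0.769

0.769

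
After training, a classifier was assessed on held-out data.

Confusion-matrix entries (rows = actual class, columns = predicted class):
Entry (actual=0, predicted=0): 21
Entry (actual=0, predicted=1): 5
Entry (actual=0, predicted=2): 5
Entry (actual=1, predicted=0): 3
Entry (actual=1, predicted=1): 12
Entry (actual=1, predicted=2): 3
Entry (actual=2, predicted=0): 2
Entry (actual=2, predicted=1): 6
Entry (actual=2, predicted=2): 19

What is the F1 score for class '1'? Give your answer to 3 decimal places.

0.585

F1 score = 2·TP/(2·TP+FP+FN).
1: TP=12, FP=5+6=11, FN=3+3=6 → 24/41 = 0.5854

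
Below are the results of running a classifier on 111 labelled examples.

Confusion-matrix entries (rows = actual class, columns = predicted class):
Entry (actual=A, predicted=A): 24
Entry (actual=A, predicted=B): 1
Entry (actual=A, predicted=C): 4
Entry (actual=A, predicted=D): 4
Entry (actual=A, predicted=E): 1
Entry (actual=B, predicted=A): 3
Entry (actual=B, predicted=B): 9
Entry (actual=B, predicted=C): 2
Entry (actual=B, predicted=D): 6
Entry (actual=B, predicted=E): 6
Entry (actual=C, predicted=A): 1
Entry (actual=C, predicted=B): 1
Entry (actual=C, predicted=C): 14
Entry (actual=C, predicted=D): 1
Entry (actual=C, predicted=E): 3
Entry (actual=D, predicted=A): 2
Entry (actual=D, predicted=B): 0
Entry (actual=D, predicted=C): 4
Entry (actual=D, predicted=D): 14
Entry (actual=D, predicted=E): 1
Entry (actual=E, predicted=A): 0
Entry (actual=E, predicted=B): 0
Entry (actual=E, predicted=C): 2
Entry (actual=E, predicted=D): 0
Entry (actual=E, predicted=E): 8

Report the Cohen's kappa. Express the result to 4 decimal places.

0.5233

Observed agreement pₒ = trace/N = 69/111 = 0.62162
Expected agreement pₑ = Σ (rowᵢ·colᵢ)/N² = (34·30 + 26·11 + 20·26 + 21·25 + 10·19)/111² = 0.20623
κ = (pₒ − pₑ)/(1 − pₑ) = (0.62162 − 0.20623)/(1 − 0.20623) = 0.5233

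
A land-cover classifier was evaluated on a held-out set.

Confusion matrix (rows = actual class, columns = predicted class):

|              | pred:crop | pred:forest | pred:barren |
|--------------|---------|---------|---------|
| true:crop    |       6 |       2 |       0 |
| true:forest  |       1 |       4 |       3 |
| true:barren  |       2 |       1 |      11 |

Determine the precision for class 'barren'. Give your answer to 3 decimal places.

0.786

Take TP from the diagonal, FP from the rest of the 'barren' prediction marginal, FN from the rest of the 'barren' actual marginal.
precision = TP/(TP+FP).
barren: TP=11, FP=0+3=3 → 11/14 = 0.7857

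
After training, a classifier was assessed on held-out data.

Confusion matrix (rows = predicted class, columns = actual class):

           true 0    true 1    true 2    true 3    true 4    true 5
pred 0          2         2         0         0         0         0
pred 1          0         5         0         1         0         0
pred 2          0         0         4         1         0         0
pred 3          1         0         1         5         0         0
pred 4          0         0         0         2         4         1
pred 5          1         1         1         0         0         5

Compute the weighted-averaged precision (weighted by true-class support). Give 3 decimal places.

Per-class precision (TP/(TP+FP)):
  0: TP=2, FP=2+0+0+0+0=2 → 2/4 = 0.5000
  1: TP=5, FP=0+0+1+0+0=1 → 5/6 = 0.8333
  2: TP=4, FP=0+0+1+0+0=1 → 4/5 = 0.8000
  3: TP=5, FP=1+0+1+0+0=2 → 5/7 = 0.7143
  4: TP=4, FP=0+0+0+2+1=3 → 4/7 = 0.5714
  5: TP=5, FP=1+1+1+0+0=3 → 5/8 = 0.6250
Weighted-precision = Σ (supportᵢ/N)·precisionᵢ with N=37: (4/37)·0.5000 + (8/37)·0.8333 + (6/37)·0.8000 + (9/37)·0.7143 + (4/37)·0.5714 + (6/37)·0.6250 = 0.701

0.701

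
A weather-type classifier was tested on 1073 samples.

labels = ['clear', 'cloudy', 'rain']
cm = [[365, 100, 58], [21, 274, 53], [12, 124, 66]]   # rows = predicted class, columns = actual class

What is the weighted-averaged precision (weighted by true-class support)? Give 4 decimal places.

0.6782

Per-class precision (TP/(TP+FP)):
  clear: TP=365, FP=100+58=158 → 365/523 = 0.69790
  cloudy: TP=274, FP=21+53=74 → 274/348 = 0.78736
  rain: TP=66, FP=12+124=136 → 66/202 = 0.32673
Weighted-precision = Σ (supportᵢ/N)·precisionᵢ with N=1073: (398/1073)·0.69790 + (498/1073)·0.78736 + (177/1073)·0.32673 = 0.6782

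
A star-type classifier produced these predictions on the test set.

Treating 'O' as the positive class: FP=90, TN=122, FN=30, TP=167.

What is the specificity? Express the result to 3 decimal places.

Specificity = TN/(TN+FP) = 122/(122+90) = 0.575

0.575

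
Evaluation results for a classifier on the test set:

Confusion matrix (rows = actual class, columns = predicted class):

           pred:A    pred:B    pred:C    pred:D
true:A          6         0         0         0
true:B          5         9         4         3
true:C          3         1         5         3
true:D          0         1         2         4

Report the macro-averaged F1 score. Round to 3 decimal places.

0.517

Per-class F1 score (2·TP/(2·TP+FP+FN)):
  A: TP=6, FP=5+3+0=8, FN=0+0+0=0 → 12/20 = 0.6000
  B: TP=9, FP=0+1+1=2, FN=5+4+3=12 → 18/32 = 0.5625
  C: TP=5, FP=0+4+2=6, FN=3+1+3=7 → 10/23 = 0.4348
  D: TP=4, FP=0+3+3=6, FN=0+1+2=3 → 8/17 = 0.4706
Macro-F1 score = mean = (0.6000 + 0.5625 + 0.4348 + 0.4706) / 4 = 0.517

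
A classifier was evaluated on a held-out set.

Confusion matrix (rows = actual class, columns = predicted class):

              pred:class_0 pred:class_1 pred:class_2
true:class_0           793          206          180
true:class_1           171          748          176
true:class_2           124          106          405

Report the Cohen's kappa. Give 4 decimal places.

0.4939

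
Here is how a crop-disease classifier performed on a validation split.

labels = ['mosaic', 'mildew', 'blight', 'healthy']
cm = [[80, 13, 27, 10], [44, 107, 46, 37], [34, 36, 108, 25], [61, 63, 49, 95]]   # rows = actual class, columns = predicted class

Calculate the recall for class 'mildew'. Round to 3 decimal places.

0.457

Take TP from the diagonal, FP from the rest of the 'mildew' prediction marginal, FN from the rest of the 'mildew' actual marginal.
recall = TP/(TP+FN).
mildew: TP=107, FN=44+46+37=127 → 107/234 = 0.4573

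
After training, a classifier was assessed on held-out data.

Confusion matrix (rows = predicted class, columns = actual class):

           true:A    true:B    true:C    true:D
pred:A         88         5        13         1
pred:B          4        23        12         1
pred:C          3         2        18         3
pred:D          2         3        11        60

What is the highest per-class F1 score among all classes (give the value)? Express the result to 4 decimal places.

0.8627

Per-class F1 score (2·TP/(2·TP+FP+FN)):
  A: TP=88, FP=5+13+1=19, FN=4+3+2=9 → 176/204 = 0.86275
  B: TP=23, FP=4+12+1=17, FN=5+2+3=10 → 46/73 = 0.63014
  C: TP=18, FP=3+2+3=8, FN=13+12+11=36 → 36/80 = 0.45000
  D: TP=60, FP=2+3+11=16, FN=1+1+3=5 → 120/141 = 0.85106
Highest is class 'A' with F1 score = 0.8627.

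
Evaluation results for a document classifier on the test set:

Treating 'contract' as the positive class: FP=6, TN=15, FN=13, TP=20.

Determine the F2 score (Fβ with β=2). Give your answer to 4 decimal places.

Fβ = (1+β²)·TP / ((1+β²)·TP + β²·FN + FP), with β²=4
= 5·20 / (5·20 + 4·13 + 6) = 0.6329

0.6329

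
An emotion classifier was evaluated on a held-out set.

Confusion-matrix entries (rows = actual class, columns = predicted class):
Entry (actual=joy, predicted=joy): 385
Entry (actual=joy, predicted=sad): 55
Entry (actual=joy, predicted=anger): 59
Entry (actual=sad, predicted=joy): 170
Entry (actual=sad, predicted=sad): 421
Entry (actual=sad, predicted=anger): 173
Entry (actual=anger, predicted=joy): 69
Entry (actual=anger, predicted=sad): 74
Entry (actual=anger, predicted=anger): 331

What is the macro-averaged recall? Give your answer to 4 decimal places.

Per-class recall (TP/(TP+FN)):
  joy: TP=385, FN=55+59=114 → 385/499 = 0.77154
  sad: TP=421, FN=170+173=343 → 421/764 = 0.55105
  anger: TP=331, FN=69+74=143 → 331/474 = 0.69831
Macro-recall = mean = (0.77154 + 0.55105 + 0.69831) / 3 = 0.6736

0.6736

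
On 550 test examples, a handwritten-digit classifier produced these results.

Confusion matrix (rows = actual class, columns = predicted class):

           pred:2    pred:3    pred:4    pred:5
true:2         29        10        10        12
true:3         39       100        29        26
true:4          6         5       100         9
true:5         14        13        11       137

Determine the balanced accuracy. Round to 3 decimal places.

Balanced accuracy = mean of per-class recall.
  2: recall = 29/61 = 0.4754
  3: recall = 100/194 = 0.5155
  4: recall = 100/120 = 0.8333
  5: recall = 137/175 = 0.7829
Mean = (0.4754 + 0.5155 + 0.8333 + 0.7829) / 4 = 0.652

0.652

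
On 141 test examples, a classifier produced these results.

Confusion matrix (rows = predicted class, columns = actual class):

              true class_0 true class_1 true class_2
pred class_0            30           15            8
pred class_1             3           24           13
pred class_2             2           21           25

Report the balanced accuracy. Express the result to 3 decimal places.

0.600

Balanced accuracy = mean of per-class recall.
  class_0: recall = 30/35 = 0.8571
  class_1: recall = 24/60 = 0.4000
  class_2: recall = 25/46 = 0.5435
Mean = (0.8571 + 0.4000 + 0.5435) / 3 = 0.600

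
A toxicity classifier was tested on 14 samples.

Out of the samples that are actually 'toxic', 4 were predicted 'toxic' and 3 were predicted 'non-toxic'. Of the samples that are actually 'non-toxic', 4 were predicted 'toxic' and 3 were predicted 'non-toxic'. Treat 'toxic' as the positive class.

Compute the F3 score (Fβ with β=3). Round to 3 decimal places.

Fβ = (1+β²)·TP / ((1+β²)·TP + β²·FN + FP), with β²=9
= 10·4 / (10·4 + 9·3 + 4) = 0.563

0.563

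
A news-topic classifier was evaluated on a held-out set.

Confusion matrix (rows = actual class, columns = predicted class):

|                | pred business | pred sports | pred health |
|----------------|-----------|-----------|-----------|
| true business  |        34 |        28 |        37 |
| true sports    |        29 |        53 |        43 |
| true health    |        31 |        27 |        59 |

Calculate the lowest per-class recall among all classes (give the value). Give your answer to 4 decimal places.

Per-class recall (TP/(TP+FN)):
  business: TP=34, FN=28+37=65 → 34/99 = 0.34343
  sports: TP=53, FN=29+43=72 → 53/125 = 0.42400
  health: TP=59, FN=31+27=58 → 59/117 = 0.50427
Lowest is class 'business' with recall = 0.3434.

0.3434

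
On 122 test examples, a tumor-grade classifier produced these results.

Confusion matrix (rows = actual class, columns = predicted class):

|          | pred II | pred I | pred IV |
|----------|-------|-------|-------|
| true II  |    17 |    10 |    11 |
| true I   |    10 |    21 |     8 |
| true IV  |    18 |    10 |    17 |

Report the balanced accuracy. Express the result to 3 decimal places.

0.455

Balanced accuracy = mean of per-class recall.
  II: recall = 17/38 = 0.4474
  I: recall = 21/39 = 0.5385
  IV: recall = 17/45 = 0.3778
Mean = (0.4474 + 0.5385 + 0.3778) / 3 = 0.455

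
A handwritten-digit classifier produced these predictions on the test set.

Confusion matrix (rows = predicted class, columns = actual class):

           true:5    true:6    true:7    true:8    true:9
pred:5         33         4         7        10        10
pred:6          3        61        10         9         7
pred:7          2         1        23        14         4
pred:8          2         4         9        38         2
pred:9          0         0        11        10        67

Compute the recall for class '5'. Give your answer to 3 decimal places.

0.825

Treat '5' as positive and all other classes as negative.
recall = TP/(TP+FN).
5: TP=33, FN=3+2+2+0=7 → 33/40 = 0.8250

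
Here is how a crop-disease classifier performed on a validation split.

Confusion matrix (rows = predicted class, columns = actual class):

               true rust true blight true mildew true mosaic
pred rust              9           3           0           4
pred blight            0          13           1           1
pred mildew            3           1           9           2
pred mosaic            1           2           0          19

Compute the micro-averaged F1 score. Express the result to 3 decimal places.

0.735

Micro-averaging pools counts across classes: ΣTP=50, ΣFP=18, ΣFN=18.
Micro-F1 score = 2·TP/(2·TP+FP+FN) on pooled counts = 0.735 (equals overall accuracy in single-label multiclass).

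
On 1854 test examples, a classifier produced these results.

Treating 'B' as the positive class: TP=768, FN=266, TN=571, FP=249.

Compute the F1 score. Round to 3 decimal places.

0.749

Precision = TP/(TP+FP) = 768/1017 = 0.7552
Recall = TP/(TP+FN) = 768/1034 = 0.7427
F1 = 2·TP/(2·TP+FP+FN) = 1536/2051 = 0.749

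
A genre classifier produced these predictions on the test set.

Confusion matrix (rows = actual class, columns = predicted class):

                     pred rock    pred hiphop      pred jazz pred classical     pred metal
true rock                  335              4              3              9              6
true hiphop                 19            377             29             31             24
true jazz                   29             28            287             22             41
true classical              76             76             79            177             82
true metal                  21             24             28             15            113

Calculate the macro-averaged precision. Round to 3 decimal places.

Per-class precision (TP/(TP+FP)):
  rock: TP=335, FP=19+29+76+21=145 → 335/480 = 0.6979
  hiphop: TP=377, FP=4+28+76+24=132 → 377/509 = 0.7407
  jazz: TP=287, FP=3+29+79+28=139 → 287/426 = 0.6737
  classical: TP=177, FP=9+31+22+15=77 → 177/254 = 0.6969
  metal: TP=113, FP=6+24+41+82=153 → 113/266 = 0.4248
Macro-precision = mean = (0.6979 + 0.7407 + 0.6737 + 0.6969 + 0.4248) / 5 = 0.647

0.647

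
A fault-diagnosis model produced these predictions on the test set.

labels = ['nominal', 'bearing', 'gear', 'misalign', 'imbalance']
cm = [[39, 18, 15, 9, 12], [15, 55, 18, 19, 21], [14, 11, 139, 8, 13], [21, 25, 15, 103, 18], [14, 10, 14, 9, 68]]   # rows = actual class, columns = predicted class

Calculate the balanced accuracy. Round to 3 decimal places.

0.552

Balanced accuracy = mean of per-class recall.
  nominal: recall = 39/93 = 0.4194
  bearing: recall = 55/128 = 0.4297
  gear: recall = 139/185 = 0.7514
  misalign: recall = 103/182 = 0.5659
  imbalance: recall = 68/115 = 0.5913
Mean = (0.4194 + 0.4297 + 0.7514 + 0.5659 + 0.5913) / 5 = 0.552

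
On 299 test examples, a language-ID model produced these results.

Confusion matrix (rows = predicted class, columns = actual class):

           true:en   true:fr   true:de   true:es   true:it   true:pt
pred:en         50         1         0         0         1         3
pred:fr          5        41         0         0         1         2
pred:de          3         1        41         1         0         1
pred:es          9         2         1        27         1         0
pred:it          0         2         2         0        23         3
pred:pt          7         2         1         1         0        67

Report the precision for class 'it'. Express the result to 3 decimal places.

0.767

Take TP from the diagonal, FP from the rest of the 'it' prediction marginal, FN from the rest of the 'it' actual marginal.
precision = TP/(TP+FP).
it: TP=23, FP=0+2+2+0+3=7 → 23/30 = 0.7667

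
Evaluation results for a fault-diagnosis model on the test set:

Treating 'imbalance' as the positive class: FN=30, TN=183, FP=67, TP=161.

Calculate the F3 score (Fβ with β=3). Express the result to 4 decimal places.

0.8269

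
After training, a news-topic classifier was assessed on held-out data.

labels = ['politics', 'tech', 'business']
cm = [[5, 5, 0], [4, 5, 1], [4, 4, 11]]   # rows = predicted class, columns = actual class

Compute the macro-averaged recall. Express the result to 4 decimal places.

0.5528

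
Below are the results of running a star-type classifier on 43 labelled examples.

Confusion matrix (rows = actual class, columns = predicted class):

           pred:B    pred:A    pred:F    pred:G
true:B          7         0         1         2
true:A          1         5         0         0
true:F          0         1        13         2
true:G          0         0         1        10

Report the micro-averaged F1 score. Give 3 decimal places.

0.814

Micro-averaging pools counts across classes: ΣTP=35, ΣFP=8, ΣFN=8.
Micro-F1 score = 2·TP/(2·TP+FP+FN) on pooled counts = 0.814 (equals overall accuracy in single-label multiclass).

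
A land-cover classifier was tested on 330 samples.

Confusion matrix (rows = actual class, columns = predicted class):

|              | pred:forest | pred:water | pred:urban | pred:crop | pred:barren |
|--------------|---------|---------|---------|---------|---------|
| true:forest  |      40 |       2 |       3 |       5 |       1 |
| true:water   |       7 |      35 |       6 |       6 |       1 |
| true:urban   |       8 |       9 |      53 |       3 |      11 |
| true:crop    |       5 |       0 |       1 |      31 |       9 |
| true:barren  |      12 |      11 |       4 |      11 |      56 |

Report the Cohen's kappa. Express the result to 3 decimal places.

0.562

Observed agreement pₒ = trace/N = 215/330 = 0.6515
Expected agreement pₑ = Σ (rowᵢ·colᵢ)/N² = (51·72 + 55·57 + 84·67 + 46·56 + 94·78)/330² = 0.2052
κ = (pₒ − pₑ)/(1 − pₑ) = (0.6515 − 0.2052)/(1 − 0.2052) = 0.562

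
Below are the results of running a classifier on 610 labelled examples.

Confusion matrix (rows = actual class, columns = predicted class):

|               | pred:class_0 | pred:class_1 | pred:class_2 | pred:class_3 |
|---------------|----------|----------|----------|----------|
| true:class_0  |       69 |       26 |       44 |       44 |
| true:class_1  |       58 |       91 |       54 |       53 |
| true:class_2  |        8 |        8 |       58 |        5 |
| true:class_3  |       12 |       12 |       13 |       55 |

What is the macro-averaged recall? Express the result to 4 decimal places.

0.5161

Per-class recall (TP/(TP+FN)):
  class_0: TP=69, FN=26+44+44=114 → 69/183 = 0.37705
  class_1: TP=91, FN=58+54+53=165 → 91/256 = 0.35547
  class_2: TP=58, FN=8+8+5=21 → 58/79 = 0.73418
  class_3: TP=55, FN=12+12+13=37 → 55/92 = 0.59783
Macro-recall = mean = (0.37705 + 0.35547 + 0.73418 + 0.59783) / 4 = 0.5161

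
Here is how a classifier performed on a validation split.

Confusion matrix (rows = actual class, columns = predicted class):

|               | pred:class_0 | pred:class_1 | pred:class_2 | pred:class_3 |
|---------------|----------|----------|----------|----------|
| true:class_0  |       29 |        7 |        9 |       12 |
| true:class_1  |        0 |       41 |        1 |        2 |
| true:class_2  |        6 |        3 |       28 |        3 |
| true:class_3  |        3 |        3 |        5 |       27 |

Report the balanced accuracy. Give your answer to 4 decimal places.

0.7128

Balanced accuracy = mean of per-class recall.
  class_0: recall = 29/57 = 0.50877
  class_1: recall = 41/44 = 0.93182
  class_2: recall = 28/40 = 0.70000
  class_3: recall = 27/38 = 0.71053
Mean = (0.50877 + 0.93182 + 0.70000 + 0.71053) / 4 = 0.7128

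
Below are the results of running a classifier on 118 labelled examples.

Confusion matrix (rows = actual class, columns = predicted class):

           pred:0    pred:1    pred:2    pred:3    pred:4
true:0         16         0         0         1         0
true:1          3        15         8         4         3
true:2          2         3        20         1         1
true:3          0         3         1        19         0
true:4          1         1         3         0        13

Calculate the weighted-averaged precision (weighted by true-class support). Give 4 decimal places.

0.7032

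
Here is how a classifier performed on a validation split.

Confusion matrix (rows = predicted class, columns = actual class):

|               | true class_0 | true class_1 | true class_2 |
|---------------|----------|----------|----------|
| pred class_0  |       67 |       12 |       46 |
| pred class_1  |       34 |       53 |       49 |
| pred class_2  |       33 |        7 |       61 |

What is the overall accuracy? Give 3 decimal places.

0.500

Accuracy = trace / total = (67+53+61=181) / 362 = 181/362 = 0.500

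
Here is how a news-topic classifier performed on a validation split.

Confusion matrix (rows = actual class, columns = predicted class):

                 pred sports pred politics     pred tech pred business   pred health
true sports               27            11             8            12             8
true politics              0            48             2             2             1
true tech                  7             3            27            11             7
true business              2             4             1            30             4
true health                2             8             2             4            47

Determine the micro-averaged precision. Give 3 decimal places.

0.644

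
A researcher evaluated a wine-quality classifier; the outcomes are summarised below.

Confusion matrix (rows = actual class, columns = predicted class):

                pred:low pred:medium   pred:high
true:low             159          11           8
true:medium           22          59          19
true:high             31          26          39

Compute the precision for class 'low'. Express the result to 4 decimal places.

precision = TP/(TP+FP).
low: TP=159, FP=22+31=53 → 159/212 = 0.75000

0.7500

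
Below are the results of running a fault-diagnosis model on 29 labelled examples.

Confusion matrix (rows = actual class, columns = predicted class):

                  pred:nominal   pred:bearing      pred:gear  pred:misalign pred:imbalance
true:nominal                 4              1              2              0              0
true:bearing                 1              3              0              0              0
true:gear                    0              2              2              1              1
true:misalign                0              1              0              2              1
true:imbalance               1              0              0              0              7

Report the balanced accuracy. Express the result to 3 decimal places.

Balanced accuracy = mean of per-class recall.
  nominal: recall = 4/7 = 0.5714
  bearing: recall = 3/4 = 0.7500
  gear: recall = 2/6 = 0.3333
  misalign: recall = 2/4 = 0.5000
  imbalance: recall = 7/8 = 0.8750
Mean = (0.5714 + 0.7500 + 0.3333 + 0.5000 + 0.8750) / 5 = 0.606

0.606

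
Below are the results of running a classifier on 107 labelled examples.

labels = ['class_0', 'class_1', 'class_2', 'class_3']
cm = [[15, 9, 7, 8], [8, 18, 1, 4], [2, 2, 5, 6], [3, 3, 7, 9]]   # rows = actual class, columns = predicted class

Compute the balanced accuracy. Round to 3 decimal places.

0.427

Balanced accuracy = mean of per-class recall.
  class_0: recall = 15/39 = 0.3846
  class_1: recall = 18/31 = 0.5806
  class_2: recall = 5/15 = 0.3333
  class_3: recall = 9/22 = 0.4091
Mean = (0.3846 + 0.5806 + 0.3333 + 0.4091) / 4 = 0.427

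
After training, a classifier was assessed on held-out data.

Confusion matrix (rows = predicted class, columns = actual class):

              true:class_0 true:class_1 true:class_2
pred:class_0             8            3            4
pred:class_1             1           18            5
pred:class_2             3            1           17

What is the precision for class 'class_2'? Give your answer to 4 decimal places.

0.8095

precision = TP/(TP+FP).
class_2: TP=17, FP=3+1=4 → 17/21 = 0.80952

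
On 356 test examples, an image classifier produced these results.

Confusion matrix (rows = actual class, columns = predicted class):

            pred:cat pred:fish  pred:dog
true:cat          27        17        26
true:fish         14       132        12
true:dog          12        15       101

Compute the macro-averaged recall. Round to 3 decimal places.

0.670

Per-class recall (TP/(TP+FN)):
  cat: TP=27, FN=17+26=43 → 27/70 = 0.3857
  fish: TP=132, FN=14+12=26 → 132/158 = 0.8354
  dog: TP=101, FN=12+15=27 → 101/128 = 0.7891
Macro-recall = mean = (0.3857 + 0.8354 + 0.7891) / 3 = 0.670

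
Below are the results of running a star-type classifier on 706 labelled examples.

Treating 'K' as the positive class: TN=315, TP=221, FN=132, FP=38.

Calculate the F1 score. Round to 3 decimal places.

Precision = TP/(TP+FP) = 221/259 = 0.8533
Recall = TP/(TP+FN) = 221/353 = 0.6261
F1 = 2·TP/(2·TP+FP+FN) = 442/612 = 0.722

0.722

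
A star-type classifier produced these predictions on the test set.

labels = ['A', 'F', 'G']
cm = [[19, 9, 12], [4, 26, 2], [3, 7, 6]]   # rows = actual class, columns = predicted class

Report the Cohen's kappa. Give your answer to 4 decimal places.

Observed agreement pₒ = trace/N = 51/88 = 0.57955
Expected agreement pₑ = Σ (rowᵢ·colᵢ)/N² = (40·26 + 32·42 + 16·20)/88² = 0.34917
κ = (pₒ − pₑ)/(1 − pₑ) = (0.57955 − 0.34917)/(1 − 0.34917) = 0.3540

0.3540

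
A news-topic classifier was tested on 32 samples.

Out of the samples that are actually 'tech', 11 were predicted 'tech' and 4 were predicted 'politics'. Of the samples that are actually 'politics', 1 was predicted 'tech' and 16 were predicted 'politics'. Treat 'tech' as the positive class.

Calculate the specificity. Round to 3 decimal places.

0.941

Specificity = TN/(TN+FP) = 16/(16+1) = 0.941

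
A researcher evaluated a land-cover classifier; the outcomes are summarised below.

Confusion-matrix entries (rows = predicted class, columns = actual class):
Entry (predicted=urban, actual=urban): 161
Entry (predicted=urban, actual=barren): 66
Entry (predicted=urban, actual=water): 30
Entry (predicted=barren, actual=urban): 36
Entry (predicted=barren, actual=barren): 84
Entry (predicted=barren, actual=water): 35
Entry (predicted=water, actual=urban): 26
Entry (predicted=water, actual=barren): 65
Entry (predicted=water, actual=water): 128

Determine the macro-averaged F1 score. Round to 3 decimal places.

Per-class F1 score (2·TP/(2·TP+FP+FN)):
  urban: TP=161, FP=66+30=96, FN=36+26=62 → 322/480 = 0.6708
  barren: TP=84, FP=36+35=71, FN=66+65=131 → 168/370 = 0.4541
  water: TP=128, FP=26+65=91, FN=30+35=65 → 256/412 = 0.6214
Macro-F1 score = mean = (0.6708 + 0.4541 + 0.6214) / 3 = 0.582

0.582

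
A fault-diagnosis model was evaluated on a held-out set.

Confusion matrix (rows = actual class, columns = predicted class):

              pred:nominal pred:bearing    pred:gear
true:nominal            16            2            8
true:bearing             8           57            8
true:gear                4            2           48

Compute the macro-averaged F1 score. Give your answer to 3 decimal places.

Per-class F1 score (2·TP/(2·TP+FP+FN)):
  nominal: TP=16, FP=8+4=12, FN=2+8=10 → 32/54 = 0.5926
  bearing: TP=57, FP=2+2=4, FN=8+8=16 → 114/134 = 0.8507
  gear: TP=48, FP=8+8=16, FN=4+2=6 → 96/118 = 0.8136
Macro-F1 score = mean = (0.5926 + 0.8507 + 0.8136) / 3 = 0.752

0.752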